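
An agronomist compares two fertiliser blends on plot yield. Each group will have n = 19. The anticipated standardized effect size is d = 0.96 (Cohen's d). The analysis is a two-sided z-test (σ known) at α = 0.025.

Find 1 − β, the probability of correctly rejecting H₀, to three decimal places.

Power ≈ 0.763

Noncentrality parameter: δ = d·√(n/2) = 0.96 × √(19/2) = 2.9589
Critical value for a two-sided test at α = 0.025: z_{α/2} = 2.241.
Power = Φ(δ − 2.241) + Φ(−δ − 2.241) = Φ(0.718) + Φ(-5.200) = 0.7635 + 0.0000 = 0.7635.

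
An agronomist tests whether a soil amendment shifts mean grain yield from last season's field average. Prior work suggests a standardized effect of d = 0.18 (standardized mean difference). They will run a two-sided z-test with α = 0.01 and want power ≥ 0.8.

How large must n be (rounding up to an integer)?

For power 0.8 need Φ(δ − z_{0.005}) = 0.8, so δ = z_{0.005} + z_{0.20} = 2.576 + 0.842 = 3.417.
(Ignoring the negligible lower-tail rejection probability gives the usual closed-form inversion.)
δ = d·√n ⇒ n = (δ/d)² = (3.417 / 0.18)² = 360.46.
Rounding up, n = 361.

n = 361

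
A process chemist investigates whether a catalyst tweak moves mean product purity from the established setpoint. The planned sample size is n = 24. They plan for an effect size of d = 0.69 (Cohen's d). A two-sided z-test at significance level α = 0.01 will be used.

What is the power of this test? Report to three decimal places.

Noncentrality parameter: δ = d·√n = 0.69 × √24 = 3.3803
Critical value for a two-sided test at α = 0.01: z_{α/2} = 2.576.
Power = Φ(δ − 2.576) + Φ(−δ − 2.576) = Φ(0.804) + Φ(-5.956) = 0.7894 + 0.0000 = 0.7894.

Power ≈ 0.789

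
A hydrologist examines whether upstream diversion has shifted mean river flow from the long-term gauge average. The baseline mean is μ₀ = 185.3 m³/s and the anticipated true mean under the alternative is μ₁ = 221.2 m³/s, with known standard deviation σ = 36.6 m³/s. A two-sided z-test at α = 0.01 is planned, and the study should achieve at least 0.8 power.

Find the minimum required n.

n = 13

Standardized effect: d = |μ₁ − μ₀| / σ = |221.2 − 185.3| / 36.6 = 0.9809
Set Φ(δ − 2.576) = 0.8; then δ − 2.576 = Φ⁻¹(0.8) = 0.842, giving δ = 3.417.
(For δ > 0 the lower-tail rejection region contributes negligibly to power, so the one-term inversion is standard.)
δ = d·√n ⇒ n = (δ/d)² = (3.417 / 0.9809)² = 12.14.
Round up to the next whole unit.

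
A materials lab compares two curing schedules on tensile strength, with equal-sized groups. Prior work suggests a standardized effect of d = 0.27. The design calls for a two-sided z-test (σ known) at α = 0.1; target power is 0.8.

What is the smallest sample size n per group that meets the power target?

n = 170 per group

For power 0.8 need Φ(δ − z_{0.05}) = 0.8, so δ = z_{0.05} + z_{0.20} = 1.645 + 0.842 = 2.486.
(For δ > 0 the lower-tail rejection region contributes negligibly to power, so the one-term inversion is standard.)
δ = d·√(n/2) ⇒ n = 2(δ/d)² = 2 × (2.486 / 0.27)² = 169.62.
Round up to the next whole unit.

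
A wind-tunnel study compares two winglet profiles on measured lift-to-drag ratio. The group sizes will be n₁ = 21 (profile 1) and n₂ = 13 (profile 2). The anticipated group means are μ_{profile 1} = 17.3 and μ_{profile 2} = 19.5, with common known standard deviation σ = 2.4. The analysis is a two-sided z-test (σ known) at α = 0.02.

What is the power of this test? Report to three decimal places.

Power ≈ 0.607

Standardized effect: d = |μ_{profile 1} − μ_{profile 2}| / σ = |17.3 − 19.5| / 2.4 = 0.9167
Noncentrality parameter: δ = d / √(1/n₁ + 1/n₂) = 0.9167 / √(1/21 + 1/13) = 2.5975
Two-sided α = 0.02 → critical value z_{0.01} = 2.326.
Power = Φ(δ − 2.326) + Φ(−δ − 2.326) = Φ(0.271) + Φ(-4.924) = 0.6069 + 0.0000 = 0.6069.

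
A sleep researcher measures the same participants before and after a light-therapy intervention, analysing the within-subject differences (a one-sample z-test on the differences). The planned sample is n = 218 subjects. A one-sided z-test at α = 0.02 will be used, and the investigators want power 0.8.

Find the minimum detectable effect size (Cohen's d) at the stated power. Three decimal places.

d ≈ 0.196

Need Φ(δ − 2.054) = 0.8, so δ = 2.054 + 0.842 = 2.895.
δ = d·√n ⇒ d = δ/√n = 2.895/√218 = 0.1961.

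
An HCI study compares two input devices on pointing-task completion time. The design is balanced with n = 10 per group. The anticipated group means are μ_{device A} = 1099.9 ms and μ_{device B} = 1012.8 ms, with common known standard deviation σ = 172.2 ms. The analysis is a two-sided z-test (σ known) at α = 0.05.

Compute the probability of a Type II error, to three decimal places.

Standardized effect: d = |μ_{device A} − μ_{device B}| / σ = |1099.9 − 1012.8| / 172.2 = 0.5058
Noncentrality parameter: δ = d·√(n/2) = 0.5058 × √(10/2) = 1.1310
Two-sided α = 0.05 → critical value z_{0.025} = 1.960.
Power = Φ(δ − 1.960) + Φ(−δ − 1.960) = Φ(-0.829) + Φ(-3.091) = 0.2036 + 0.0010 = 0.2046.
Type II error: β = 1 − power = 1 − 0.2046 = 0.7954.

β ≈ 0.795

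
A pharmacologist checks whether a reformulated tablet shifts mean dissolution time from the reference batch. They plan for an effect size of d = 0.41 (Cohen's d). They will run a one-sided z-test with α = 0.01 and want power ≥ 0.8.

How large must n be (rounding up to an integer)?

n = 60

For power 0.8 need Φ(δ − z_{0.01}) = 0.8, so δ = z_{0.01} + z_{0.20} = 2.326 + 0.842 = 3.168.
δ = d·√n ⇒ n = (δ/d)² = (3.168 / 0.41)² = 59.70.
Rounding up, n = 60.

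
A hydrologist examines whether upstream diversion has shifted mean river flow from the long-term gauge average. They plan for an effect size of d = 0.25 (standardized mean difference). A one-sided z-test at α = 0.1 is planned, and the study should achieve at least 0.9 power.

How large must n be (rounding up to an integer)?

n = 106

For power 0.9 need Φ(δ − z_{0.1}) = 0.9, so δ = z_{0.1} + z_{0.10} = 1.282 + 1.282 = 2.563.
δ = d·√n ⇒ n = (δ/d)² = (2.563 / 0.25)² = 105.11.
Rounding up, n = 106.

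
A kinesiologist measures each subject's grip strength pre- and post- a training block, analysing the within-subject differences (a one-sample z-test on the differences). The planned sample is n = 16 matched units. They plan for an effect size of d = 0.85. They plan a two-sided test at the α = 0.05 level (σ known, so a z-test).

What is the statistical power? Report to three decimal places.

Noncentrality parameter: δ = d·√n = 0.85 × √16 = 3.4000
Critical value for a two-sided test at α = 0.05: z_{α/2} = 1.960.
Power = Φ(δ − 1.960) + Φ(−δ − 1.960) = Φ(1.440) + Φ(-5.360) = 0.9251 + 0.0000 = 0.9251.

Power ≈ 0.925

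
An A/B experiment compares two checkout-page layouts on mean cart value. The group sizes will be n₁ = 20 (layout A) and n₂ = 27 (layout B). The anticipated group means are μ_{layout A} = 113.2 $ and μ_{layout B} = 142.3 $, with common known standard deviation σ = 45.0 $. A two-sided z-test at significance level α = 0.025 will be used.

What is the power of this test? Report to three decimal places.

Power ≈ 0.480

Standardized effect: d = |μ_{layout A} − μ_{layout B}| / σ = |113.2 − 142.3| / 45.0 = 0.6467
Noncentrality parameter: δ = d / √(1/n₁ + 1/n₂) = 0.6467 / √(1/20 + 1/27) = 2.1919
Critical value for a two-sided test at α = 0.025: z_{α/2} = 2.241.
Power = Φ(δ − 2.241) + Φ(−δ − 2.241) = Φ(-0.049) + Φ(-4.433) = 0.4803 + 0.0000 = 0.4803.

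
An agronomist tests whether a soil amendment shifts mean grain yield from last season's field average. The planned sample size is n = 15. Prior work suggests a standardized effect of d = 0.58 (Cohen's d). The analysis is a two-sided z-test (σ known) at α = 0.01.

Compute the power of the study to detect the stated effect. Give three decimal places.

Power ≈ 0.371

Noncentrality parameter: δ = d·√n = 0.58 × √15 = 2.2463
Critical value for a two-sided test at α = 0.01: z_{α/2} = 2.576.
Power = Φ(δ − 2.576) + Φ(−δ − 2.576) = Φ(-0.329) + Φ(-4.822) = 0.3709 + 0.0000 = 0.3709.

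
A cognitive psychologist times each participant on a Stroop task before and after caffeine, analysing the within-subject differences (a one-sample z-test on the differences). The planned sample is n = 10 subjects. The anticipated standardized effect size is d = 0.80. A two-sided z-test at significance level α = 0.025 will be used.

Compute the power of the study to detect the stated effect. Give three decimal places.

Power ≈ 0.613

Noncentrality parameter: δ = d·√n = 0.80 × √10 = 2.5298
Critical value for a two-sided test at α = 0.025: z_{α/2} = 2.241.
Power = Φ(δ − 2.241) + Φ(−δ − 2.241) = Φ(0.288) + Φ(-4.771) = 0.6135 + 0.0000 = 0.6135.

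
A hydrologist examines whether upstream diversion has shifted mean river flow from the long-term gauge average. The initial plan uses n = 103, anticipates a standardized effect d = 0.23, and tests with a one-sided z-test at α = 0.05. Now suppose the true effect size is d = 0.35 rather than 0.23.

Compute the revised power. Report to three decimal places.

Power ≈ 0.972

With d = 0.35: δ = d·√n = 0.35 × √103 = 3.5521. Critical value z_{0.05} = 1.645.
Revised power = P(Z > 1.645 − δ) = Φ(1.907) = 0.9718.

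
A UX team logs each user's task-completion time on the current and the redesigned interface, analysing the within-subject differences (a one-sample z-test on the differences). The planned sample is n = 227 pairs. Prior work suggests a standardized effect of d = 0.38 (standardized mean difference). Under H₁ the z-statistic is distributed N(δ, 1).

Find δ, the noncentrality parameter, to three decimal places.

δ ≈ 5.725

The noncentrality parameter scales effect size by the design's sample-size factor: δ = d·√n = 0.38 × √227 = 5.7253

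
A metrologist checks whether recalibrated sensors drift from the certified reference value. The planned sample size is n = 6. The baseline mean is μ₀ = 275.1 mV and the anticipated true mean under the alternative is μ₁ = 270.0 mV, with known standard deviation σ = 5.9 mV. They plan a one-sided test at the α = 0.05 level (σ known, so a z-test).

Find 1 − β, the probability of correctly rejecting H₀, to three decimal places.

Standardized effect: d = |μ₁ − μ₀| / σ = |270.0 − 275.1| / 5.9 = 0.8644
Noncentrality parameter: λ = d·√n = 0.8644 × √6 = 2.1174
One-sided α = 0.05 → critical value z_{0.05} = 1.645.
Power = Φ(λ − 1.645) = Φ(0.473) = 0.6817.

Power ≈ 0.682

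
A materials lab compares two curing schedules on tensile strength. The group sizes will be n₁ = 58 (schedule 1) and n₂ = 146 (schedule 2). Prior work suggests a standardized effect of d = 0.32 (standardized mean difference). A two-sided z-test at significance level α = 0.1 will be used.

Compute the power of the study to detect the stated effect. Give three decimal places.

Noncentrality parameter: δ = d / √(1/n₁ + 1/n₂) = 0.32 / √(1/58 + 1/146) = 2.0617
Two-sided α = 0.1 → critical value z_{0.05} = 1.645.
Power = Φ(δ − 1.645) + Φ(−δ − 1.645) = Φ(0.417) + Φ(-3.707) = 0.6616 + 0.0001 = 0.6617.

Power ≈ 0.662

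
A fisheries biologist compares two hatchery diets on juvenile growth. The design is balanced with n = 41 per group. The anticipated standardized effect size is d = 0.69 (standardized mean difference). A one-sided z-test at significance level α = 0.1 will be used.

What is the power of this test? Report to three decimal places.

Noncentrality parameter: δ = d·√(n/2) = 0.69 × √(41/2) = 3.1241
One-sided α = 0.1 → critical value z_{0.1} = 1.282.
Power = Φ(δ − 1.282) = Φ(1.843) = 0.9673.

Power ≈ 0.967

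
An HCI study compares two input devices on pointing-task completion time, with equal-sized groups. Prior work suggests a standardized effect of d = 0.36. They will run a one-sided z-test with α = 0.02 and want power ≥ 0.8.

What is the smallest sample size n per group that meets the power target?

Set Φ(δ − 2.054) = 0.8; then δ − 2.054 = Φ⁻¹(0.8) = 0.842, giving δ = 2.895.
δ = d·√(n/2) ⇒ n = 2(δ/d)² = 2 × (2.895 / 0.36)² = 129.37.
Round up to the next whole unit.

n = 130 per group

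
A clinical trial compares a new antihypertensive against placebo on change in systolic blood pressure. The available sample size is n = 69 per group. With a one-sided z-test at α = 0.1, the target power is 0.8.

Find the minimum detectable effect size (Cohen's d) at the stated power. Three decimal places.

d ≈ 0.361

Required noncentrality: δ = z_{0.1} + z_{0.20} = 1.282 + 0.842 = 2.123.
δ = d·√(n/2) ⇒ d = δ/√(n/2) = 2.123/√(69/2) = 0.3615.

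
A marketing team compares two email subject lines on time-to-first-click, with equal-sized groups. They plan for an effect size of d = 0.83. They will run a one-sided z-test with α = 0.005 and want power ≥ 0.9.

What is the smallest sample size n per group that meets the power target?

n = 44 per group

Set Φ(δ − 2.576) = 0.9; then δ − 2.576 = Φ⁻¹(0.9) = 1.282, giving δ = 3.857.
δ = d·√(n/2) ⇒ n = 2(δ/d)² = 2 × (3.857 / 0.83)² = 43.20.
Rounding up, n = 44 per group.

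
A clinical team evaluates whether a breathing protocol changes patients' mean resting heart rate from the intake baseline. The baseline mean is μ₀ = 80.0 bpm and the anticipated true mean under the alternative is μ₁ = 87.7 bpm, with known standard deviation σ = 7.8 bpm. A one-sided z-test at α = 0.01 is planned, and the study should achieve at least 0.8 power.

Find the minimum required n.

n = 11

Standardized effect: d = |μ₁ − μ₀| / σ = |87.7 − 80.0| / 7.8 = 0.9872
For power 0.8 need Φ(δ − z_{0.01}) = 0.8, so δ = z_{0.01} + z_{0.20} = 2.326 + 0.842 = 3.168.
δ = d·√n ⇒ n = (δ/d)² = (3.168 / 0.9872)² = 10.30.
Rounding up, n = 11.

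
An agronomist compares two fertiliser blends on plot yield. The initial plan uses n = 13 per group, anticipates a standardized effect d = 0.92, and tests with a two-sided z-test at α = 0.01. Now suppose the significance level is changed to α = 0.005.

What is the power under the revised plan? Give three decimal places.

δ = d·√(n/2) = 0.92 × √(13/2) = 2.3455 (unchanged). New critical value: z_{0.0025} = 2.807.
Revised power = Φ(δ − 2.807) + Φ(−δ − 2.807) = Φ(-0.461) + Φ(-5.153) = 0.3222 + 0.0000 = 0.3222.

Power ≈ 0.322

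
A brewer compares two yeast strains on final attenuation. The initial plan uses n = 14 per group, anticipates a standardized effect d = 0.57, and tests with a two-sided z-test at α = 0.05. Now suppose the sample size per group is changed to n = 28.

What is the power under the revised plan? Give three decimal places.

With n = 28 per group: δ = d·√(n/2) = 0.57 × √(28/2) = 2.1327. Critical value z_{0.025} = 1.960.
Revised power = Φ(δ − 1.960) + Φ(−δ − 1.960) = Φ(0.173) + Φ(-4.093) = 0.5686 + 0.0000 = 0.5686.

Power ≈ 0.569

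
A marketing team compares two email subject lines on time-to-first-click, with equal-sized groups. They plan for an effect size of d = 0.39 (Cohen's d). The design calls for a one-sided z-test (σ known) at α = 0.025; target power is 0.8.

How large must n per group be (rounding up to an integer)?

n = 104 per group

Set Φ(δ − 1.960) = 0.8; then δ − 1.960 = Φ⁻¹(0.8) = 0.842, giving δ = 2.802.
δ = d·√(n/2) ⇒ n = 2(δ/d)² = 2 × (2.802 / 0.39)² = 103.21.
Rounding up, n = 104 per group.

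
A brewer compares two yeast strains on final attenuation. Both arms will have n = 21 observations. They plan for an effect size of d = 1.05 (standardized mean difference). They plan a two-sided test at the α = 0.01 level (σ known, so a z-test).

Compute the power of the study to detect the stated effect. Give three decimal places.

Power ≈ 0.796

Noncentrality parameter: δ = d·√(n/2) = 1.05 × √(21/2) = 3.4024
Critical value for a two-sided test at α = 0.01: z_{α/2} = 2.576.
Power = Φ(δ − 2.576) + Φ(−δ − 2.576) = Φ(0.827) + Φ(-5.978) = 0.7958 + 0.0000 = 0.7958.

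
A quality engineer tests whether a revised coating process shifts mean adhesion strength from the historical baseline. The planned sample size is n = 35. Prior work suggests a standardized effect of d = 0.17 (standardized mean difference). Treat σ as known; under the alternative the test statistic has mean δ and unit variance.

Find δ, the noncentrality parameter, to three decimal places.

δ ≈ 1.006

δ = d·√n = 0.17 × √35 = 1.0057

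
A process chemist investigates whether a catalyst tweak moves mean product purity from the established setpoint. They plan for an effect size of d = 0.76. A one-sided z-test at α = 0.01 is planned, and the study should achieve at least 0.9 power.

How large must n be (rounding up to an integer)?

n = 23

For power 0.9 need Φ(δ − z_{0.01}) = 0.9, so δ = z_{0.01} + z_{0.10} = 2.326 + 1.282 = 3.608.
δ = d·√n ⇒ n = (δ/d)² = (3.608 / 0.76)² = 22.54.
Rounding up, n = 23.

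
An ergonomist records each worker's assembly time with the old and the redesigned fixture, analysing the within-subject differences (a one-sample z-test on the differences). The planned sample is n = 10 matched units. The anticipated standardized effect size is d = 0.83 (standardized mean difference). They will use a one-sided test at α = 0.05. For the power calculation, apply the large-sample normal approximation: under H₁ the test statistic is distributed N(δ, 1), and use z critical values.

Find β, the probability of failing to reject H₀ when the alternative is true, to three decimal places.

Noncentrality parameter: δ = d·√n = 0.83 × √10 = 2.6247
Critical value for a one-sided test at α = 0.05: z_α = 1.645.
Power = Φ(δ − 1.645) = Φ(0.980) = 0.8364.
Type II error: β = 1 − power = 1 − 0.8364 = 0.1636.

β ≈ 0.164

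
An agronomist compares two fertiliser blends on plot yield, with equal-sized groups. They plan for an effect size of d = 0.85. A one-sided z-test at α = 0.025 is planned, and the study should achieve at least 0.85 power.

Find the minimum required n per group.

For power 0.85 need Φ(δ − z_{0.025}) = 0.85, so δ = z_{0.025} + z_{0.15} = 1.960 + 1.036 = 2.996.
δ = d·√(n/2) ⇒ n = 2(δ/d)² = 2 × (2.996 / 0.85)² = 24.85.
Round up to the next whole unit.

n = 25 per group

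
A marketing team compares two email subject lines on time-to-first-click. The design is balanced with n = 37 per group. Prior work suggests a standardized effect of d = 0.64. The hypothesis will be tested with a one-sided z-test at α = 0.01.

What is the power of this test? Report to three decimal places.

Power ≈ 0.665

Noncentrality parameter: δ = d·√(n/2) = 0.64 × √(37/2) = 2.7527
One-sided α = 0.01 → critical value z_{0.01} = 2.326.
Power = Φ(δ − 2.326) = Φ(0.426) = 0.6651.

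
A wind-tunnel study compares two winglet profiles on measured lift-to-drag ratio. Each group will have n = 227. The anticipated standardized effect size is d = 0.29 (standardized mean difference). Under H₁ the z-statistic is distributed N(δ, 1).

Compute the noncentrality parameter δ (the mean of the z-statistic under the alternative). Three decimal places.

δ ≈ 3.090

The noncentrality parameter scales effect size by the design's sample-size factor: δ = d·√(n/2) = 0.29 × √(227/2) = 3.0896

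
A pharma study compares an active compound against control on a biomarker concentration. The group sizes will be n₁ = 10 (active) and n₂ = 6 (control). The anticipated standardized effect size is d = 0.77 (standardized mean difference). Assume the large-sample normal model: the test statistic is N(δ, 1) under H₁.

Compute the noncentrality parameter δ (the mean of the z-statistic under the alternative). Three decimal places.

δ ≈ 1.491

δ = d / √(1/n₁ + 1/n₂) = 0.77 / √(1/10 + 1/6) = 1.4911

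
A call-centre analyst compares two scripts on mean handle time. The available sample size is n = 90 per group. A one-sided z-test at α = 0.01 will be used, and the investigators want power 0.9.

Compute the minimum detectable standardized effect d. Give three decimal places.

Required noncentrality: δ = z_{0.01} + z_{0.10} = 2.326 + 1.282 = 3.608.
δ = d·√(n/2) ⇒ d = δ/√(n/2) = 3.608/√(90/2) = 0.5378.

d ≈ 0.538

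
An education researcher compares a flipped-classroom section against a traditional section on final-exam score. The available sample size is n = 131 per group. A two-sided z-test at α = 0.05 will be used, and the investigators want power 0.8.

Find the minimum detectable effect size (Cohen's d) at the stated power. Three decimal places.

d ≈ 0.346

Required noncentrality: δ = z_{0.025} + z_{0.20} = 1.960 + 0.842 = 2.802.
(Lower-tail contribution to power is negligible for δ > 0.)
δ = d·√(n/2) ⇒ d = δ/√(n/2) = 2.802/√(131/2) = 0.3462.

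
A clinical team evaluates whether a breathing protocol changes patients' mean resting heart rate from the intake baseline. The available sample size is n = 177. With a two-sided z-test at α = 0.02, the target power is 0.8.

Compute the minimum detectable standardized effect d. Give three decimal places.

d ≈ 0.238

Need Φ(δ − 2.326) = 0.8, so δ = 2.326 + 0.842 = 3.168.
(The second rejection-region term Φ(−δ − z_{α/2}) is negligible and dropped.)
δ = d·√n ⇒ d = δ/√n = 3.168/√177 = 0.2381.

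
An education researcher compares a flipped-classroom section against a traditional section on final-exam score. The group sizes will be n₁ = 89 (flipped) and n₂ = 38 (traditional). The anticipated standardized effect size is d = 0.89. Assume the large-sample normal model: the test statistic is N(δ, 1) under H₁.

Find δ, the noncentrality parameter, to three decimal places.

δ = d / √(1/n₁ + 1/n₂) = 0.89 / √(1/89 + 1/38) = 4.5928

δ ≈ 4.593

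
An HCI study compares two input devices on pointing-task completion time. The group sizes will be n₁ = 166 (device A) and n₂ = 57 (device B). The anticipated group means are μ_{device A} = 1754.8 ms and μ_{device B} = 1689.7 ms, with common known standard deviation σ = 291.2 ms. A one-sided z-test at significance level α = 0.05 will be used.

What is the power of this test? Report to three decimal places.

Standardized effect: d = |μ_{device A} − μ_{device B}| / σ = |1754.8 − 1689.7| / 291.2 = 0.2236
Noncentrality parameter: λ = d / √(1/n₁ + 1/n₂) = 0.2236 / √(1/166 + 1/57) = 1.4562
One-sided α = 0.05 → critical value z_{0.05} = 1.645.
Power = P(Z > 1.645 − λ) = Φ(-0.189) = 0.4252.

Power ≈ 0.425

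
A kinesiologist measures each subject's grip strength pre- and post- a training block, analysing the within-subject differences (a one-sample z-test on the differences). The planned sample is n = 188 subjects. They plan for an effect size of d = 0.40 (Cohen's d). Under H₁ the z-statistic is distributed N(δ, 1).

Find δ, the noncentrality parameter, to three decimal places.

δ ≈ 5.485

The noncentrality parameter scales effect size by the design's sample-size factor: δ = d·√n = 0.40 × √188 = 5.4845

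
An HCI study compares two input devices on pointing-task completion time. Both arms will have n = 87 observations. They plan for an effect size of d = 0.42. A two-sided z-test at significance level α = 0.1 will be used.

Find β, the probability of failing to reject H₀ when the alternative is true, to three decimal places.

β ≈ 0.130

Noncentrality parameter: δ = d·√(n/2) = 0.42 × √(87/2) = 2.7701
Critical value for a two-sided test at α = 0.1: z_{α/2} = 1.645.
Power = Φ(δ − 1.645) + Φ(−δ − 1.645) = Φ(1.125) + Φ(-4.415) = 0.8698 + 0.0000 = 0.8698.
Type II error: β = 1 − power = 1 − 0.8698 = 0.1302.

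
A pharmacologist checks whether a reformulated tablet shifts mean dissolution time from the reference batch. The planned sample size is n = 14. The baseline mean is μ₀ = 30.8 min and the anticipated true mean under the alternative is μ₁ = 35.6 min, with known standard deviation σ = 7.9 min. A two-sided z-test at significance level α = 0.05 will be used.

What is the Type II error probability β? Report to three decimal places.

β ≈ 0.377

Standardized effect: d = |μ₁ − μ₀| / σ = |35.6 − 30.8| / 7.9 = 0.6076
Noncentrality parameter: δ = d·√n = 0.6076 × √14 = 2.2734
Critical value for a two-sided test at α = 0.05: z_{α/2} = 1.960.
Power = Φ(δ − 1.960) + Φ(−δ − 1.960) = Φ(0.313) + Φ(-4.233) = 0.6230 + 0.0000 = 0.6230.
Type II error: β = 1 − power = 1 − 0.6230 = 0.3770.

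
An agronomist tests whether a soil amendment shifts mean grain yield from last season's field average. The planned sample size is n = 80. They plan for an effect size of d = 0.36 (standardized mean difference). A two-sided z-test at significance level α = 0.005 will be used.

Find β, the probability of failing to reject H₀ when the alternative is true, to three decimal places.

Noncentrality parameter: λ = d·√n = 0.36 × √80 = 3.2199
Two-sided α = 0.005 → critical value z_{0.0025} = 2.807.
Power = Φ(λ − 2.807) + Φ(−λ − 2.807) = Φ(0.413) + Φ(-6.027) = 0.6602 + 0.0000 = 0.6602.
Type II error: β = 1 − power = 1 − 0.6602 = 0.3398.

β ≈ 0.340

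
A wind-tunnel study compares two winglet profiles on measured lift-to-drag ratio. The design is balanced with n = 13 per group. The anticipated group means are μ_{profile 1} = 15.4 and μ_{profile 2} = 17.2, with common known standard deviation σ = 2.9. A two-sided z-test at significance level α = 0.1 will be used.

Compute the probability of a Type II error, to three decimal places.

β ≈ 0.524

Standardized effect: d = |μ_{profile 1} − μ_{profile 2}| / σ = |15.4 − 17.2| / 2.9 = 0.6207
Noncentrality parameter: δ = d·√(n/2) = 0.6207 × √(13/2) = 1.5825
Two-sided α = 0.1 → critical value z_{0.05} = 1.645.
Power = Φ(δ − 1.645) + Φ(−δ − 1.645) = Φ(-0.062) + Φ(-3.227) = 0.4751 + 0.0006 = 0.4757.
Type II error: β = 1 − power = 1 − 0.4757 = 0.5243.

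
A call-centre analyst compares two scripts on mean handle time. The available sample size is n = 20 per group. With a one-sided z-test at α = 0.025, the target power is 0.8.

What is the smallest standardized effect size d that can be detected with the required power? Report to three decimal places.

d ≈ 0.886

Required noncentrality: δ = z_{0.025} + z_{0.20} = 1.960 + 0.842 = 2.802.
δ = d·√(n/2) ⇒ d = δ/√(n/2) = 2.802/√(20/2) = 0.8859.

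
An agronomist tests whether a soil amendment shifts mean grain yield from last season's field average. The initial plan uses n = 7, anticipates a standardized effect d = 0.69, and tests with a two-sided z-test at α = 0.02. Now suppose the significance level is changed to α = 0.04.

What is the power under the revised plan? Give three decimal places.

Power ≈ 0.410

δ = d·√n = 0.69 × √7 = 1.8256 (unchanged). New critical value: z_{0.02} = 2.054.
Revised power = Φ(δ − 2.054) + Φ(−δ − 2.054) = Φ(-0.228) + Φ(-3.879) = 0.4098 + 0.0001 = 0.4098.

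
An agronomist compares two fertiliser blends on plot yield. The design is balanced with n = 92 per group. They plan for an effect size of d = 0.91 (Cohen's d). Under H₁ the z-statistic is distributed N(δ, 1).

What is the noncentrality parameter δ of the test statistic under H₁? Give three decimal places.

δ ≈ 6.172

δ = d·√(n/2) = 0.91 × √(92/2) = 6.1719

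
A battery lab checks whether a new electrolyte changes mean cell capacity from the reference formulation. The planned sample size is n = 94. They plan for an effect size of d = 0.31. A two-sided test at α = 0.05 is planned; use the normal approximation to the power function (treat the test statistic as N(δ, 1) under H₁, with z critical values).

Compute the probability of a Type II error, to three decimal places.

β ≈ 0.148

Noncentrality parameter: δ = d·√n = 0.31 × √94 = 3.0056
Two-sided α = 0.05 → critical value z_{0.025} = 1.960.
Power = Φ(δ − 1.960) + Φ(−δ − 1.960) = Φ(1.046) + Φ(-4.966) = 0.8521 + 0.0000 = 0.8521.
Type II error: β = 1 − power = 1 − 0.8521 = 0.1479.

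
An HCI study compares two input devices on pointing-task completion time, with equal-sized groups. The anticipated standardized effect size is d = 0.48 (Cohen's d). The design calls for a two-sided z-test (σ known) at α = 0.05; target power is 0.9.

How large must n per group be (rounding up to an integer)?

n = 92 per group

Set Φ(δ − 1.960) = 0.9; then δ − 1.960 = Φ⁻¹(0.9) = 1.282, giving δ = 3.242.
(The Φ(−δ − z_{α/2}) term is vanishingly small for δ > 0 and is dropped in the standard sample-size formula.)
δ = d·√(n/2) ⇒ n = 2(δ/d)² = 2 × (3.242 / 0.48)² = 91.21.
Rounding up, n = 92 per group.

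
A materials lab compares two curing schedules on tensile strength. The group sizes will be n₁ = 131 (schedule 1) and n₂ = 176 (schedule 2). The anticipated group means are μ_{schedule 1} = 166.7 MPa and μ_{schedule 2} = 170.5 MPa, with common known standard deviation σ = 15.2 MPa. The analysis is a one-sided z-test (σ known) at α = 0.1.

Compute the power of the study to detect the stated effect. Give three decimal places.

Standardized effect: d = |μ_{schedule 1} − μ_{schedule 2}| / σ = |166.7 − 170.5| / 15.2 = 0.2500
Noncentrality parameter: δ = d / √(1/n₁ + 1/n₂) = 0.2500 / √(1/131 + 1/176) = 2.1665
Critical value for a one-sided test at α = 0.1: z_α = 1.282.
Power = Φ(δ − 1.282) = Φ(0.885) = 0.8119.

Power ≈ 0.812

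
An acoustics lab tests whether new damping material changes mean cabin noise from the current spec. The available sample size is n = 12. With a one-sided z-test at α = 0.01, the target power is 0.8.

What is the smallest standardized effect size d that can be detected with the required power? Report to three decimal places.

Need Φ(δ − 2.326) = 0.8, so δ = 2.326 + 0.842 = 3.168.
δ = d·√n ⇒ d = δ/√n = 3.168/√12 = 0.9145.

d ≈ 0.915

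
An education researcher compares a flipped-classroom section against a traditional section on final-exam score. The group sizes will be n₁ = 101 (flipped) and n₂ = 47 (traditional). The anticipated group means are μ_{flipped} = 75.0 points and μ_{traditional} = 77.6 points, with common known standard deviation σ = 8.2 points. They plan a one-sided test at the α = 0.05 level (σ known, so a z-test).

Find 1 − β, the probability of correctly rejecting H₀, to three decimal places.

Standardized effect: d = |μ_{flipped} − μ_{traditional}| / σ = |75.0 − 77.6| / 8.2 = 0.3171
Noncentrality parameter: δ = d / √(1/n₁ + 1/n₂) = 0.3171 / √(1/101 + 1/47) = 1.7957
One-sided α = 0.05 → critical value z_{0.05} = 1.645.
Power = Φ(δ − 1.645) = Φ(0.151) = 0.5600.

Power ≈ 0.560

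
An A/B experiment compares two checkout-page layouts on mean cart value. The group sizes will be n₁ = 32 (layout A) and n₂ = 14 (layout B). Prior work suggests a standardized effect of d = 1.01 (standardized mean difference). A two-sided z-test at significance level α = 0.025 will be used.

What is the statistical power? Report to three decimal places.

Power ≈ 0.819

Noncentrality parameter: δ = d / √(1/n₁ + 1/n₂) = 1.01 / √(1/32 + 1/14) = 3.1520
Critical value for a two-sided test at α = 0.025: z_{α/2} = 2.241.
Power = Φ(δ − 2.241) + Φ(−δ − 2.241) = Φ(0.911) + Φ(-5.393) = 0.8187 + 0.0000 = 0.8187.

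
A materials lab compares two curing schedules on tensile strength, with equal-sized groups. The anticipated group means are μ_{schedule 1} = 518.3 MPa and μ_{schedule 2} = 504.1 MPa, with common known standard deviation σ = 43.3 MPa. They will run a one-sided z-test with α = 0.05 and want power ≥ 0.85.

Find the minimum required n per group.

Standardized effect: d = |μ_{schedule 1} − μ_{schedule 2}| / σ = |518.3 − 504.1| / 43.3 = 0.3279
Set Φ(δ − 1.645) = 0.85; then δ − 1.645 = Φ⁻¹(0.85) = 1.036, giving δ = 2.681.
δ = d·√(n/2) ⇒ n = 2(δ/d)² = 2 × (2.681 / 0.3279)² = 133.70.
Rounding up, n = 134 per group.

n = 134 per group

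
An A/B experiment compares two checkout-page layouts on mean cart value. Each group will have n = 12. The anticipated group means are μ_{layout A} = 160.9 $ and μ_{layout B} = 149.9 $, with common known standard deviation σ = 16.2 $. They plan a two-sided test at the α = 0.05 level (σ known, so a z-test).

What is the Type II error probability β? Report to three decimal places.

Standardized effect: d = |μ_{layout A} − μ_{layout B}| / σ = |160.9 − 149.9| / 16.2 = 0.6790
Noncentrality parameter: δ = d·√(n/2) = 0.6790 × √(12/2) = 1.6632
Two-sided α = 0.05 → critical value z_{0.025} = 1.960.
Power = Φ(δ − 1.960) + Φ(−δ − 1.960) = Φ(-0.297) + Φ(-3.623) = 0.3833 + 0.0001 = 0.3835.
Type II error: β = 1 − power = 1 − 0.3835 = 0.6165.

β ≈ 0.617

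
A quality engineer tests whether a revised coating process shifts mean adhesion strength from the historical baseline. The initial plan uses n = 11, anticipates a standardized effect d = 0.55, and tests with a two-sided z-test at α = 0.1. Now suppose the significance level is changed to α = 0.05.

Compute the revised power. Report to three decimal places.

δ = d·√n = 0.55 × √11 = 1.8241 (unchanged). New critical value: z_{0.025} = 1.960.
Revised power = Φ(δ − 1.960) + Φ(−δ − 1.960) = Φ(-0.136) + Φ(-3.784) = 0.4460 + 0.0001 = 0.4461.

Power ≈ 0.446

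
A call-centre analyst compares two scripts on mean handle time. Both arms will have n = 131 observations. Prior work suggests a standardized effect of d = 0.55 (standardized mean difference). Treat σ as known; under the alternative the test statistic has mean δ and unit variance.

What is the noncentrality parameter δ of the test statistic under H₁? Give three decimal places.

δ ≈ 4.451

The noncentrality parameter scales effect size by the design's sample-size factor: δ = d·√(n/2) = 0.55 × √(131/2) = 4.4513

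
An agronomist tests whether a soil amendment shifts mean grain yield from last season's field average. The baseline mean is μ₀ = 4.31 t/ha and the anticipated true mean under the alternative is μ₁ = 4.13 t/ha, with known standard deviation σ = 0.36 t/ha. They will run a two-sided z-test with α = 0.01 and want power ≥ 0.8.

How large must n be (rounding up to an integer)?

Standardized effect: d = |μ₁ − μ₀| / σ = |4.13 − 4.31| / 0.36 = 0.5000
For power 0.8 need Φ(δ − z_{0.005}) = 0.8, so δ = z_{0.005} + z_{0.20} = 2.576 + 0.842 = 3.417.
(The Φ(−δ − z_{α/2}) term is vanishingly small for δ > 0 and is dropped in the standard sample-size formula.)
δ = d·√n ⇒ n = (δ/d)² = (3.417 / 0.5000)² = 46.72.
Rounding up, n = 47.

n = 47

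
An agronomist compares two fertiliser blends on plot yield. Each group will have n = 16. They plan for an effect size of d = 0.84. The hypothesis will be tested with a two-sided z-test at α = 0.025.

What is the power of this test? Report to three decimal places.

Noncentrality parameter: δ = d·√(n/2) = 0.84 × √(16/2) = 2.3759
Two-sided α = 0.025 → critical value z_{0.0125} = 2.241.
Power = Φ(δ − 2.241) + Φ(−δ − 2.241) = Φ(0.134) + Φ(-4.617) = 0.5535 + 0.0000 = 0.5535.

Power ≈ 0.553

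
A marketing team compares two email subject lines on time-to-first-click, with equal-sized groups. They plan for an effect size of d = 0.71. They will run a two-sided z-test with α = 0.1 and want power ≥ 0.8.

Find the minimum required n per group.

n = 25 per group

For power 0.8 need Φ(δ − z_{0.05}) = 0.8, so δ = z_{0.05} + z_{0.20} = 1.645 + 0.842 = 2.486.
(The Φ(−δ − z_{α/2}) term is vanishingly small for δ > 0 and is dropped in the standard sample-size formula.)
δ = d·√(n/2) ⇒ n = 2(δ/d)² = 2 × (2.486 / 0.71)² = 24.53.
Rounding up, n = 25 per group.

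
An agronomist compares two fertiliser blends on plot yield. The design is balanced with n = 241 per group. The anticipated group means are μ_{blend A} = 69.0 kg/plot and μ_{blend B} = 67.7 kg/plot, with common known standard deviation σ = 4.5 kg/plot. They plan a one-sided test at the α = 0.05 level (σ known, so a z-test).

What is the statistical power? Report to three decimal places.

Power ≈ 0.937

Standardized effect: d = |μ_{blend A} − μ_{blend B}| / σ = |69.0 − 67.7| / 4.5 = 0.2889
Noncentrality parameter: λ = d·√(n/2) = 0.2889 × √(241/2) = 3.1712
Critical value for a one-sided test at α = 0.05: z_α = 1.645.
Power = P(Z > 1.645 − λ) = Φ(1.526) = 0.9365.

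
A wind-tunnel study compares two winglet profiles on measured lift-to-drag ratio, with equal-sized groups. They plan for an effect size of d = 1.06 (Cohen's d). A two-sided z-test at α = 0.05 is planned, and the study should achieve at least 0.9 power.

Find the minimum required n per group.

Set Φ(δ − 1.960) = 0.9; then δ − 1.960 = Φ⁻¹(0.9) = 1.282, giving δ = 3.242.
(For δ > 0 the lower-tail rejection region contributes negligibly to power, so the one-term inversion is standard.)
δ = d·√(n/2) ⇒ n = 2(δ/d)² = 2 × (3.242 / 1.06)² = 18.70.
Rounding up, n = 19 per group.

n = 19 per group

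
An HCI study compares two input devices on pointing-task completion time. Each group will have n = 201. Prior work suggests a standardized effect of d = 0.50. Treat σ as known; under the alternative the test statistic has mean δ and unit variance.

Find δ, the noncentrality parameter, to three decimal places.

δ = d·√(n/2) = 0.50 × √(201/2) = 5.0125

δ ≈ 5.012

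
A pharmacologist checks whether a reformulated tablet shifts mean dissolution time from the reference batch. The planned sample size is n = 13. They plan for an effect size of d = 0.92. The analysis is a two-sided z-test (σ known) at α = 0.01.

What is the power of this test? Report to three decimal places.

Noncentrality parameter: δ = d·√n = 0.92 × √13 = 3.3171
Critical value for a two-sided test at α = 0.01: z_{α/2} = 2.576.
Power = Φ(δ − 2.576) + Φ(−δ − 2.576) = Φ(0.741) + Φ(-5.893) = 0.7707 + 0.0000 = 0.7707.

Power ≈ 0.771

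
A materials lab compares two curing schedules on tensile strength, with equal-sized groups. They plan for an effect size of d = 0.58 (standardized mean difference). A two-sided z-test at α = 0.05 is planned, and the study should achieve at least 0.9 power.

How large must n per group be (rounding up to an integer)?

Set Φ(δ − 1.960) = 0.9; then δ − 1.960 = Φ⁻¹(0.9) = 1.282, giving δ = 3.242.
(For δ > 0 the lower-tail rejection region contributes negligibly to power, so the one-term inversion is standard.)
δ = d·√(n/2) ⇒ n = 2(δ/d)² = 2 × (3.242 / 0.58)² = 62.47.
Round up to the next whole unit.

n = 63 per group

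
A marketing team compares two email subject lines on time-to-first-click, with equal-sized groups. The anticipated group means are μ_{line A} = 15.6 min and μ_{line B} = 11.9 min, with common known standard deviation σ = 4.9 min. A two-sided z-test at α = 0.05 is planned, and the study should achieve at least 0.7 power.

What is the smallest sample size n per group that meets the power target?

n = 22 per group

Standardized effect: d = |μ_{line A} − μ_{line B}| / σ = |15.6 − 11.9| / 4.9 = 0.7551
For power 0.7 need Φ(δ − z_{0.025}) = 0.7, so δ = z_{0.025} + z_{0.30} = 1.960 + 0.524 = 2.484.
(The Φ(−δ − z_{α/2}) term is vanishingly small for δ > 0 and is dropped in the standard sample-size formula.)
δ = d·√(n/2) ⇒ n = 2(δ/d)² = 2 × (2.484 / 0.7551)² = 21.65.
Rounding up, n = 22 per group.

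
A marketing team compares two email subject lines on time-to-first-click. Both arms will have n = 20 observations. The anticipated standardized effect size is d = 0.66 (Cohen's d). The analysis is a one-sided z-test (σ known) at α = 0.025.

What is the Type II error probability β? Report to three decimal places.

Noncentrality parameter: λ = d·√(n/2) = 0.66 × √(20/2) = 2.0871
Critical value for a one-sided test at α = 0.025: z_α = 1.960.
Power = P(Z > 1.960 − λ) = Φ(0.127) = 0.5506.
Type II error: β = 1 − power = 1 − 0.5506 = 0.4494.

β ≈ 0.449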